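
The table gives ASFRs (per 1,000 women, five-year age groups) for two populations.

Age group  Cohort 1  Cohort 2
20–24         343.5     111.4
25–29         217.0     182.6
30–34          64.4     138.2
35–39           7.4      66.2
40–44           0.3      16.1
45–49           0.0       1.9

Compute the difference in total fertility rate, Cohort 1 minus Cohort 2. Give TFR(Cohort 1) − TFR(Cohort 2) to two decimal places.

Cohort 1:
  Sum of ASFRs = 343.5 + 217.0 + 64.4 + 7.4 + 0.3 + 0.0 = 632.6
  TFR = 5 × 632.6 / 1000 = 3.163
Cohort 2:
  Sum of ASFRs = 111.4 + 182.6 + 138.2 + 66.2 + 16.1 + 1.9 = 516.4
  TFR = 5 × 516.4 / 1000 = 2.582
Difference = 3.163 − 2.582 = 0.581

0.58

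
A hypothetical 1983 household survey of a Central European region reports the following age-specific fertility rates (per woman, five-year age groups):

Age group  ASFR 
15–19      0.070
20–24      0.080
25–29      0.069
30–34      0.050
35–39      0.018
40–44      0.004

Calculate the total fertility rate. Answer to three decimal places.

Sum of ASFRs = 0.070 + 0.080 + 0.069 + 0.050 + 0.018 + 0.004 = 0.291
TFR = 5 × 0.291 = 1.455

1.455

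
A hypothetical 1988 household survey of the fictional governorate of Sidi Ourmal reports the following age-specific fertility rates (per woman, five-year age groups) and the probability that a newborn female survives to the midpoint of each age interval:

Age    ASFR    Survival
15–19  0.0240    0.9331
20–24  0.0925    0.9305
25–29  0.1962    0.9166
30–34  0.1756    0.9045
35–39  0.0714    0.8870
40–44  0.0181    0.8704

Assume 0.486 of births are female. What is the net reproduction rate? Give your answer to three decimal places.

Proportion female at birth = 0.486.
Survival-weighted fertility by age (5·fₓ·Sₓ):
  15–19: 5 × 0.0240 × 0.9331 = 0.11197
  20–24: 5 × 0.0925 × 0.9305 = 0.43036
  25–29: 5 × 0.1962 × 0.9166 = 0.89918
  30–34: 5 × 0.1756 × 0.9045 = 0.79415
  35–39: 5 × 0.0714 × 0.8870 = 0.31666
  40–44: 5 × 0.0181 × 0.8704 = 0.07877
Sum = 2.63109
NRR = 0.486 × 2.63109 = 1.27871

1.279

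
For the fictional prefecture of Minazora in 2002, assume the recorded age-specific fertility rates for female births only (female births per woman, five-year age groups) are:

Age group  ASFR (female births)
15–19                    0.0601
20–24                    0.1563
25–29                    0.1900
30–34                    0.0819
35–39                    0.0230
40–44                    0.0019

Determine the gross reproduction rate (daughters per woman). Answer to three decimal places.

2.566

Sum of female ASFRs = 0.0601 + 0.1563 + 0.1900 + 0.0819 + 0.0230 + 0.0019 = 0.5132
GRR = 5 × 0.5132 = 2.566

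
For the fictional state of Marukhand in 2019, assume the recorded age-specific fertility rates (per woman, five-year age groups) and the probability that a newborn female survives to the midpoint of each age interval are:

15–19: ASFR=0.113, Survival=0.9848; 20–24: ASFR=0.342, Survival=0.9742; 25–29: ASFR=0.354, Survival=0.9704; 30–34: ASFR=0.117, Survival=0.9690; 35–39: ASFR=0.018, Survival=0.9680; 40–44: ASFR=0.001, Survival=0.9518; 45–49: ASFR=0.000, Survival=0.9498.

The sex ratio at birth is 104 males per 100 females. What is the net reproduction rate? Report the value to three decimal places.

2.254

Proportion female at birth = 100 / (100 + 104) = 0.49020.
Weighting each age-specific rate by interval width and survival:
  15–19: 5 × 0.113 × 0.9848 = 0.55641
  20–24: 5 × 0.342 × 0.9742 = 1.66588
  25–29: 5 × 0.354 × 0.9704 = 1.71761
  30–34: 5 × 0.117 × 0.9690 = 0.56687
  35–39: 5 × 0.018 × 0.9680 = 0.08712
  40–44: 5 × 0.001 × 0.9518 = 0.00476
  45–49: 5 × 0.000 × 0.9498 = 0.00000
Sum = 4.59865
NRR = 0.49020 × 4.59865 = 2.25426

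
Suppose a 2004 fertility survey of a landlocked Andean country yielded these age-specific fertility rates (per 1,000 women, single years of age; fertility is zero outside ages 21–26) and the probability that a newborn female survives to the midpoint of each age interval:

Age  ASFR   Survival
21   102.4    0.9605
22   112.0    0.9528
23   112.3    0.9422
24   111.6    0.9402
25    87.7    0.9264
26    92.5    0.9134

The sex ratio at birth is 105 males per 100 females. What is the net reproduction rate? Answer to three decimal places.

0.284

Proportion female at birth = 100 / (100 + 105) = 0.48780.
Per-age-group product (1 × ASFR × survival probability):
  21: 1 × 102.4/1000 × 0.9605 = 0.09836
  22: 1 × 112.0/1000 × 0.9528 = 0.10671
  23: 1 × 112.3/1000 × 0.9422 = 0.10581
  24: 1 × 111.6/1000 × 0.9402 = 0.10493
  25: 1 × 87.7/1000 × 0.9264 = 0.08125
  26: 1 × 92.5/1000 × 0.9134 = 0.08449
Sum = 0.58155
NRR = 0.48780 × 0.58155 = 0.28368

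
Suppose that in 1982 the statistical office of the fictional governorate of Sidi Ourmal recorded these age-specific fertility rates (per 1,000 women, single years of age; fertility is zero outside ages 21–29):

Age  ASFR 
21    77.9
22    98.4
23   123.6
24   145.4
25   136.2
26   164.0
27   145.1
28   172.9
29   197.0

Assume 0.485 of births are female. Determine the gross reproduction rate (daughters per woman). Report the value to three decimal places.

Proportion female at birth = 0.485.
Sum of ASFRs = 77.9 + 98.4 + 123.6 + 145.4 + 136.2 + 164.0 + 145.1 + 172.9 + 197.0 = 1260.5
TFR = 1260.5 / 1000 = 1.2605
GRR = 0.485 × 1.2605 = 0.61134

0.611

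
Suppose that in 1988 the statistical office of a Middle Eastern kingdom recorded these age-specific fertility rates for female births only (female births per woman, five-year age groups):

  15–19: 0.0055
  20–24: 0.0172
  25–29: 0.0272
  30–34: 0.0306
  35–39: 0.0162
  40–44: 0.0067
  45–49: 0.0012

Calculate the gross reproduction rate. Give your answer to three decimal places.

Sum of female ASFRs = 0.0055 + 0.0172 + 0.0272 + 0.0306 + 0.0162 + 0.0067 + 0.0012 = 0.1046
GRR = 5 × 0.1046 = 0.523

0.523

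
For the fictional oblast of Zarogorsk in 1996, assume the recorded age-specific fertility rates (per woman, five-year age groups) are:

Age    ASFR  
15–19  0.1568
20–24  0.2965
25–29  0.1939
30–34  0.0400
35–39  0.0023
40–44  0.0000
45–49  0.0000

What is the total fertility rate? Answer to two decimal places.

3.45

Sum of ASFRs = 0.1568 + 0.2965 + 0.1939 + 0.0400 + 0.0023 + 0.0000 + 0.0000 = 0.6895
TFR = 5 × 0.6895 = 3.4475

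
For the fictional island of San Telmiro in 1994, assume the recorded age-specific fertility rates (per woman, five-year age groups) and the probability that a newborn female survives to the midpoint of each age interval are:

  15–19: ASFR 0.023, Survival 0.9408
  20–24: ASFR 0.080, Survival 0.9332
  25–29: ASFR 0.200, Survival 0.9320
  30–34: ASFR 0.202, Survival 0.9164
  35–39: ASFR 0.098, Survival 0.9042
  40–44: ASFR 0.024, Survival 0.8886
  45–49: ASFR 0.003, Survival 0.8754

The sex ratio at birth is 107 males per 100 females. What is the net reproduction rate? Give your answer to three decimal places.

Proportion female at birth = 100 / (100 + 107) = 0.48309.
Survival-weighted fertility by age (5·fₓ·Sₓ):
  15–19: 5 × 0.023 × 0.9408 = 0.10819
  20–24: 5 × 0.080 × 0.9332 = 0.37328
  25–29: 5 × 0.200 × 0.9320 = 0.93200
  30–34: 5 × 0.202 × 0.9164 = 0.92556
  35–39: 5 × 0.098 × 0.9042 = 0.44306
  40–44: 5 × 0.024 × 0.8886 = 0.10663
  45–49: 5 × 0.003 × 0.8754 = 0.01313
Sum = 2.90185
NRR = 0.48309 × 2.90185 = 1.40185
NRR > 1, so each generation more than replaces itself.

1.402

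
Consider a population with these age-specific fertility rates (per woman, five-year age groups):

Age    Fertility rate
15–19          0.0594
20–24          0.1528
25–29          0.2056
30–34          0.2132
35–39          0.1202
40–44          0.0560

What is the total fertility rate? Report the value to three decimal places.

Sum of ASFRs = 0.0594 + 0.1528 + 0.2056 + 0.2132 + 0.1202 + 0.0560 = 0.8072
TFR = 5 × 0.8072 = 4.036

4.036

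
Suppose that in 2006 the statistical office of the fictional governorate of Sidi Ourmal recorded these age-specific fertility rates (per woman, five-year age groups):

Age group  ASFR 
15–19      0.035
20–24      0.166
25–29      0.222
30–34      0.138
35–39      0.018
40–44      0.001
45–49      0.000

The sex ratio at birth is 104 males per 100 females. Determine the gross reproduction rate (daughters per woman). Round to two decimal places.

1.42

Proportion female at birth = 100 / (100 + 104) = 0.49020.
Sum of ASFRs = 0.035 + 0.166 + 0.222 + 0.138 + 0.018 + 0.001 + 0.000 = 0.580
TFR = 5 × 0.580 = 2.9
GRR = 0.49020 × 2.9 = 1.42158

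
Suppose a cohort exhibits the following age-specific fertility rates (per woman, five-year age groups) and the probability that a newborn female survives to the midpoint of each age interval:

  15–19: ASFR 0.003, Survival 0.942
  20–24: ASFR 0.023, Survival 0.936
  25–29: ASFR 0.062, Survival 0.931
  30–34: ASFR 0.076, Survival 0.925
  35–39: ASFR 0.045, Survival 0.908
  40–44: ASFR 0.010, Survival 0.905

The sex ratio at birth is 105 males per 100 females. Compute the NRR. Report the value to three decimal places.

Proportion female at birth = 100 / (100 + 105) = 0.48780.
Each age group contributes 5 × ASFR × survival:
  15–19: 5 × 0.003 × 0.942 = 0.01413
  20–24: 5 × 0.023 × 0.936 = 0.10764
  25–29: 5 × 0.062 × 0.931 = 0.28861
  30–34: 5 × 0.076 × 0.925 = 0.35150
  35–39: 5 × 0.045 × 0.908 = 0.20430
  40–44: 5 × 0.010 × 0.905 = 0.04525
Sum = 1.01143
NRR = 0.48780 × 1.01143 = 0.49338
With NRR below 1 the population is below replacement fertility.

0.493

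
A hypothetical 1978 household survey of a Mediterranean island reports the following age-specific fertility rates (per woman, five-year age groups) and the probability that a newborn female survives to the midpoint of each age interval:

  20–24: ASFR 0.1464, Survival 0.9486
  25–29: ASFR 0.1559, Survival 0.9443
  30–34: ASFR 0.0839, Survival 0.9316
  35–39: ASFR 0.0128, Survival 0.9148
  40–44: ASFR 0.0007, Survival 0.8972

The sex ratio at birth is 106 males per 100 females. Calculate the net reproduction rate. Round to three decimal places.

0.914

Proportion female at birth = 100 / (100 + 106) = 0.48544.
Weighting each age-specific rate by interval width and survival:
  20–24: 5 × 0.1464 × 0.9486 = 0.69438
  25–29: 5 × 0.1559 × 0.9443 = 0.73608
  30–34: 5 × 0.0839 × 0.9316 = 0.39081
  35–39: 5 × 0.0128 × 0.9148 = 0.05855
  40–44: 5 × 0.0007 × 0.8972 = 0.00314
Sum = 1.88296
NRR = 0.48544 × 1.88296 = 0.91406
With NRR below 1 the population is below replacement fertility.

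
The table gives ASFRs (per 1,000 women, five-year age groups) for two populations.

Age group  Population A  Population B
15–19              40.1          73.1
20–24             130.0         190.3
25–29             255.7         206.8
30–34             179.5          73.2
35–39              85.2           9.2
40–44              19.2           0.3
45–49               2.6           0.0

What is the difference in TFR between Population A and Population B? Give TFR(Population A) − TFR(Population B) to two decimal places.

Population A:
  Sum of ASFRs = 40.1 + 130.0 + 255.7 + 179.5 + 85.2 + 19.2 + 2.6 = 712.3
  TFR = 5 × 712.3 / 1000 = 3.5615
Population B:
  Sum of ASFRs = 73.1 + 190.3 + 206.8 + 73.2 + 9.2 + 0.3 + 0.0 = 552.9
  TFR = 5 × 552.9 / 1000 = 2.7645
Difference = 3.5615 − 2.7645 = 0.797

0.80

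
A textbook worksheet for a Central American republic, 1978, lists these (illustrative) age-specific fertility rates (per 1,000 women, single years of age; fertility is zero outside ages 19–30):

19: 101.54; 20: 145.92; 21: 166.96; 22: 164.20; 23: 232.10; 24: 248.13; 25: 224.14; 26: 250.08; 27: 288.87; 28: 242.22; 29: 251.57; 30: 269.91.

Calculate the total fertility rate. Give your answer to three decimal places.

2.586

Sum of ASFRs = 101.54 + 145.92 + 166.96 + 164.20 + 232.10 + 248.13 + 224.14 + 250.08 + 288.87 + 242.22 + 251.57 + 269.91 = 2585.64
TFR = 2585.64 / 1000 = 2.58564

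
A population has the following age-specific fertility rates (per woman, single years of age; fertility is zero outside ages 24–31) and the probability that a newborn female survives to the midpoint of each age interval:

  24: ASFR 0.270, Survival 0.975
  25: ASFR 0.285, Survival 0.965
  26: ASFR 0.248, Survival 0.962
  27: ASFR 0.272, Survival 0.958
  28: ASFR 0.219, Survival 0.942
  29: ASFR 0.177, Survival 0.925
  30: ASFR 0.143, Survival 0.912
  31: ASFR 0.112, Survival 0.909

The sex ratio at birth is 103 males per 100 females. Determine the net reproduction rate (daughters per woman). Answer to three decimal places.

Proportion female at birth = 100 / (100 + 103) = 0.49261.
Each age group contributes 1 × ASFR × survival:
  24: 1 × 0.270 × 0.975 = 0.26325
  25: 1 × 0.285 × 0.965 = 0.27503
  26: 1 × 0.248 × 0.962 = 0.23858
  27: 1 × 0.272 × 0.958 = 0.26058
  28: 1 × 0.219 × 0.942 = 0.20630
  29: 1 × 0.177 × 0.925 = 0.16373
  30: 1 × 0.143 × 0.912 = 0.13042
  31: 1 × 0.112 × 0.909 = 0.10181
Sum = 1.63970
NRR = 0.49261 × 1.63970 = 0.80773

0.808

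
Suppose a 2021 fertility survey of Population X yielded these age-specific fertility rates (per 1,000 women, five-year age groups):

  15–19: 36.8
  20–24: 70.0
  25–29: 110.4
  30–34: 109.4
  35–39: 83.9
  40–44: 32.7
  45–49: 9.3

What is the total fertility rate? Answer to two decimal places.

2.26

Sum of ASFRs = 36.8 + 70.0 + 110.4 + 109.4 + 83.9 + 32.7 + 9.3 = 452.5
TFR = 5 × 452.5 / 1000 = 2.2625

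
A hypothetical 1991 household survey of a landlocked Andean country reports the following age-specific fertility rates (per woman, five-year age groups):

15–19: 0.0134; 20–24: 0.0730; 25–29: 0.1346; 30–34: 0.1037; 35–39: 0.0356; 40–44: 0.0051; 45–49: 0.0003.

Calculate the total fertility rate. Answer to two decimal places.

Sum of ASFRs = 0.0134 + 0.0730 + 0.1346 + 0.1037 + 0.0356 + 0.0051 + 0.0003 = 0.3657
TFR = 5 × 0.3657 = 1.8285

1.83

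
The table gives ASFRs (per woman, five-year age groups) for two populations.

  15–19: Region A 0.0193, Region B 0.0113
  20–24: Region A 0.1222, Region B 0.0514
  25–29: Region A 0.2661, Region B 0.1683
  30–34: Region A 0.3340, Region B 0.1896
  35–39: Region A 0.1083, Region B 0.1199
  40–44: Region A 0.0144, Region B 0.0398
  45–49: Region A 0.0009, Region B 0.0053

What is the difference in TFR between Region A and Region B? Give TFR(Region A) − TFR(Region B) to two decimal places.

1.40

Region A:
  Sum of ASFRs = 0.0193 + 0.1222 + 0.2661 + 0.3340 + 0.1083 + 0.0144 + 0.0009 = 0.8652
  TFR = 5 × 0.8652 = 4.326
Region B:
  Sum of ASFRs = 0.0113 + 0.0514 + 0.1683 + 0.1896 + 0.1199 + 0.0398 + 0.0053 = 0.5856
  TFR = 5 × 0.5856 = 2.928
Difference = 4.326 − 2.928 = 1.398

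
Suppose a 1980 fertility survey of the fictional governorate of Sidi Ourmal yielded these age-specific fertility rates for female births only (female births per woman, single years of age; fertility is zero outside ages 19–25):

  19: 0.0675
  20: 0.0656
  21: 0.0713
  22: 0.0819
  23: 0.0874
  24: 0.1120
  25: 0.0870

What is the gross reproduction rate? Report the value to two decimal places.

Sum of female ASFRs = 0.0675 + 0.0656 + 0.0713 + 0.0819 + 0.0874 + 0.1120 + 0.0870 = 0.5727
GRR = 0.5727

0.57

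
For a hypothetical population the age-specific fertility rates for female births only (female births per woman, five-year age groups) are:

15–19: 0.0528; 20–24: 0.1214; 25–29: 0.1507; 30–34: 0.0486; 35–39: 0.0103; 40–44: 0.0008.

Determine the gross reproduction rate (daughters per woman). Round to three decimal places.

1.923

Sum of female ASFRs = 0.0528 + 0.1214 + 0.1507 + 0.0486 + 0.0103 + 0.0008 = 0.3846
GRR = 5 × 0.3846 = 1.923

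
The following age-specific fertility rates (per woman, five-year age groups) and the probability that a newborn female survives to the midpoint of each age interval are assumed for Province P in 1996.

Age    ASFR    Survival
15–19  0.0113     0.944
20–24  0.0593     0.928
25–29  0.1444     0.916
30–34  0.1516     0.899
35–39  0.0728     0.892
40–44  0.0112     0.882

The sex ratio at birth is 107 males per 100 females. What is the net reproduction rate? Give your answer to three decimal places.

0.988

Proportion female at birth = 100 / (100 + 107) = 0.48309.
Each age group contributes 5 × ASFR × survival:
  15–19: 5 × 0.0113 × 0.944 = 0.05334
  20–24: 5 × 0.0593 × 0.928 = 0.27515
  25–29: 5 × 0.1444 × 0.916 = 0.66135
  30–34: 5 × 0.1516 × 0.899 = 0.68144
  35–39: 5 × 0.0728 × 0.892 = 0.32469
  40–44: 5 × 0.0112 × 0.882 = 0.04939
Sum = 2.04536
NRR = 0.48309 × 2.04536 = 0.98809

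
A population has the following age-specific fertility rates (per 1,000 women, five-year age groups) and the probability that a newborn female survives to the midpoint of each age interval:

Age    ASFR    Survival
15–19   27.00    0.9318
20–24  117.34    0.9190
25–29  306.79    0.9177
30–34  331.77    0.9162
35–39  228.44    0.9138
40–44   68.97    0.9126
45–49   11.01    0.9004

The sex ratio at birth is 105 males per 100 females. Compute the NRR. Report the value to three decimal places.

Proportion female at birth = 100 / (100 + 105) = 0.48780.
Survival-weighted fertility by age (5·fₓ·Sₓ):
  15–19: 5 × 27.00/1000 × 0.9318 = 0.12579
  20–24: 5 × 117.34/1000 × 0.9190 = 0.53918
  25–29: 5 × 306.79/1000 × 0.9177 = 1.40771
  30–34: 5 × 331.77/1000 × 0.9162 = 1.51984
  35–39: 5 × 228.44/1000 × 0.9138 = 1.04374
  40–44: 5 × 68.97/1000 × 0.9126 = 0.31471
  45–49: 5 × 11.01/1000 × 0.9004 = 0.04957
Sum = 5.00054
NRR = 0.48780 × 5.00054 = 2.43926

2.439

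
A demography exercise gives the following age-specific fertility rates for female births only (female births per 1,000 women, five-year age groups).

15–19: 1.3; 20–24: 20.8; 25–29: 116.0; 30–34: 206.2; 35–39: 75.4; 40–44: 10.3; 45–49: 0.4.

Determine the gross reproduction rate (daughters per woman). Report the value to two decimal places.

Sum of female ASFRs = 1.3 + 20.8 + 116.0 + 206.2 + 75.4 + 10.3 + 0.4 = 430.4
GRR = 5 × 430.4 / 1000 = 2.152

2.15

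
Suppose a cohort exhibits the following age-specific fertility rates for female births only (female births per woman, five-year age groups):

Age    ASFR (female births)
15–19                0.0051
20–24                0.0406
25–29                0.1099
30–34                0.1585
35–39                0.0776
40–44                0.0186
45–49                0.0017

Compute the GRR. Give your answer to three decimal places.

2.060

Sum of female ASFRs = 0.0051 + 0.0406 + 0.1099 + 0.1585 + 0.0776 + 0.0186 + 0.0017 = 0.4120
GRR = 5 × 0.4120 = 2.06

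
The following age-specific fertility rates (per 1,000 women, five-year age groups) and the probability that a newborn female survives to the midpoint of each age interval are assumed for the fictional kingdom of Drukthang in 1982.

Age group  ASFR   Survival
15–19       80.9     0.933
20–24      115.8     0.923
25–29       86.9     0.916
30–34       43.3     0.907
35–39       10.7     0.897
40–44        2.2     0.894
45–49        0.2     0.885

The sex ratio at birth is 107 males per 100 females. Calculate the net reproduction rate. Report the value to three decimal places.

Proportion female at birth = 100 / (100 + 107) = 0.48309.
Weighting each age-specific rate by interval width and survival:
  15–19: 5 × 80.9/1000 × 0.933 = 0.37740
  20–24: 5 × 115.8/1000 × 0.923 = 0.53442
  25–29: 5 × 86.9/1000 × 0.916 = 0.39800
  30–34: 5 × 43.3/1000 × 0.907 = 0.19637
  35–39: 5 × 10.7/1000 × 0.897 = 0.04799
  40–44: 5 × 2.2/1000 × 0.894 = 0.00983
  45–49: 5 × 0.2/1000 × 0.885 = 0.00089
Sum = 1.56490
NRR = 0.48309 × 1.56490 = 0.75599

0.756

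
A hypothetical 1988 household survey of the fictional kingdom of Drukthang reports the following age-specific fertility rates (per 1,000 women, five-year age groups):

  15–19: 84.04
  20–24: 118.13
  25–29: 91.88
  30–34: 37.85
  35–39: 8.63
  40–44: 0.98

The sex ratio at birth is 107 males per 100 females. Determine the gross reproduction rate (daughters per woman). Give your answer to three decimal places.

Proportion female at birth = 100 / (100 + 107) = 0.48309.
Sum of ASFRs = 84.04 + 118.13 + 91.88 + 37.85 + 8.63 + 0.98 = 341.51
TFR = 5 × 341.51 / 1000 = 1.70755
GRR = 0.48309 × 1.70755 = 0.82490

0.825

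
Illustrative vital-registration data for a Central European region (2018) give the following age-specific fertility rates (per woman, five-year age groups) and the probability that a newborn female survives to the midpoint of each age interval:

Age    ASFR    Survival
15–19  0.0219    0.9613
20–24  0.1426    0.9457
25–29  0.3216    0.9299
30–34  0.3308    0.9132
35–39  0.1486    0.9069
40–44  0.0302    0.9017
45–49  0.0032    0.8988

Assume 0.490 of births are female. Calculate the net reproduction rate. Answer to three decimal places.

2.259

Proportion female at birth = 0.490.
Weighting each age-specific rate by interval width and survival:
  15–19: 5 × 0.0219 × 0.9613 = 0.10526
  20–24: 5 × 0.1426 × 0.9457 = 0.67428
  25–29: 5 × 0.3216 × 0.9299 = 1.49528
  30–34: 5 × 0.3308 × 0.9132 = 1.51043
  35–39: 5 × 0.1486 × 0.9069 = 0.67383
  40–44: 5 × 0.0302 × 0.9017 = 0.13616
  45–49: 5 × 0.0032 × 0.8988 = 0.01438
Sum = 4.60962
NRR = 0.490 × 4.60962 = 2.25871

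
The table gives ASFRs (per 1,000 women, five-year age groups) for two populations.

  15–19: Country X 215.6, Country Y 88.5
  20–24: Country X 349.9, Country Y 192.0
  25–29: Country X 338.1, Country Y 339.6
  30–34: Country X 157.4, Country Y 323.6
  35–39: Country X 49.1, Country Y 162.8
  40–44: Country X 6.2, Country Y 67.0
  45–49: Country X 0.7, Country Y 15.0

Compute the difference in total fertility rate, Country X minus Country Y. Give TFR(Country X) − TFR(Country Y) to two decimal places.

Country X:
  Sum of ASFRs = 215.6 + 349.9 + 338.1 + 157.4 + 49.1 + 6.2 + 0.7 = 1117.0
  TFR = 5 × 1117.0 / 1000 = 5.585
Country Y:
  Sum of ASFRs = 88.5 + 192.0 + 339.6 + 323.6 + 162.8 + 67.0 + 15.0 = 1188.5
  TFR = 5 × 1188.5 / 1000 = 5.9425
Difference = 5.585 − 5.9425 = -0.3575

-0.36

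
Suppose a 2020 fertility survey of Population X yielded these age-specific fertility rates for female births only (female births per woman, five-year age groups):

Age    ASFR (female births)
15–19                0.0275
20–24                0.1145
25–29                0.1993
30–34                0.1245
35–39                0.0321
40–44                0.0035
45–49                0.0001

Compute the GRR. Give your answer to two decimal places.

2.51

Sum of female ASFRs = 0.0275 + 0.1145 + 0.1993 + 0.1245 + 0.0321 + 0.0035 + 0.0001 = 0.5015
GRR = 5 × 0.5015 = 2.5075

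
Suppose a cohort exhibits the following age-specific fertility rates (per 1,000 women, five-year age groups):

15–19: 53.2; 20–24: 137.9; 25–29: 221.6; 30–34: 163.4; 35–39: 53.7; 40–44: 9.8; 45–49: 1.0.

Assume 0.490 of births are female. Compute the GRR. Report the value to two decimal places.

1.57

Proportion female at birth = 0.490.
Sum of ASFRs = 53.2 + 137.9 + 221.6 + 163.4 + 53.7 + 9.8 + 1.0 = 640.6
TFR = 5 × 640.6 / 1000 = 3.203
GRR = 0.490 × 3.203 = 1.56947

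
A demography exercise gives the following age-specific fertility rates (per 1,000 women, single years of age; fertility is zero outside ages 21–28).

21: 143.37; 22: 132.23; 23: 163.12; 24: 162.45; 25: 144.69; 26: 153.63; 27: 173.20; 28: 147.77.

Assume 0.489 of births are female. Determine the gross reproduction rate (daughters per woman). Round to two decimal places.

Proportion female at birth = 0.489.
Sum of ASFRs = 143.37 + 132.23 + 163.12 + 162.45 + 144.69 + 153.63 + 173.20 + 147.77 = 1220.46
TFR = 1220.46 / 1000 = 1.22046
GRR = 0.489 × 1.22046 = 0.59680

0.60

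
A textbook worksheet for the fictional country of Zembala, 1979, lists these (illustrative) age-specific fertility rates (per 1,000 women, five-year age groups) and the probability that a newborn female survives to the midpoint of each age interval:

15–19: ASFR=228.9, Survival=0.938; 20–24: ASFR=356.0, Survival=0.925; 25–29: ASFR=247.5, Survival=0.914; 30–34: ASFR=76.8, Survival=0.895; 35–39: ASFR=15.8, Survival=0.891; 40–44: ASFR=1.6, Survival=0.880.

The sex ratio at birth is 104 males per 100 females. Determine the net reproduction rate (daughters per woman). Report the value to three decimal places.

Proportion female at birth = 100 / (100 + 104) = 0.49020.
Weighting each age-specific rate by interval width and survival:
  15–19: 5 × 228.9/1000 × 0.938 = 1.07354
  20–24: 5 × 356.0/1000 × 0.925 = 1.64650
  25–29: 5 × 247.5/1000 × 0.914 = 1.13108
  30–34: 5 × 76.8/1000 × 0.895 = 0.34368
  35–39: 5 × 15.8/1000 × 0.891 = 0.07039
  40–44: 5 × 1.6/1000 × 0.880 = 0.00704
Sum = 4.27223
NRR = 0.49020 × 4.27223 = 2.09425
NRR > 1, so each generation more than replaces itself.

2.094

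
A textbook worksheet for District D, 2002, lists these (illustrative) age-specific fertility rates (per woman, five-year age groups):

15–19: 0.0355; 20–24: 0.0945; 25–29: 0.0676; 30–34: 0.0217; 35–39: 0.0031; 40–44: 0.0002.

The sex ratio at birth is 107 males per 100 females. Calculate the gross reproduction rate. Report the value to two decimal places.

Proportion female at birth = 100 / (100 + 107) = 0.48309.
Sum of ASFRs = 0.0355 + 0.0945 + 0.0676 + 0.0217 + 0.0031 + 0.0002 = 0.2226
TFR = 5 × 0.2226 = 1.113
GRR = 0.48309 × 1.113 = 0.53768

0.54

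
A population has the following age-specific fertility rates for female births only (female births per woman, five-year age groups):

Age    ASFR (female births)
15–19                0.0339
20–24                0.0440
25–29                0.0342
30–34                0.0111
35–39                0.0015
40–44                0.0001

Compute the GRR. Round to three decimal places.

0.624

Sum of female ASFRs = 0.0339 + 0.0440 + 0.0342 + 0.0111 + 0.0015 + 0.0001 = 0.1248
GRR = 5 × 0.1248 = 0.624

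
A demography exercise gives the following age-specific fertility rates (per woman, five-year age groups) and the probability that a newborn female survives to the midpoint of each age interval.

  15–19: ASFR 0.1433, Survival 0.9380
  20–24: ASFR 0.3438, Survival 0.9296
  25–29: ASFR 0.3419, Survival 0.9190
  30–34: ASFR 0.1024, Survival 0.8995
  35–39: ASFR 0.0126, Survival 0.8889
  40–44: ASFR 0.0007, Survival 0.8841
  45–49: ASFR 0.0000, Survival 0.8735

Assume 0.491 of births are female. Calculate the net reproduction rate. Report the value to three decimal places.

Proportion female at birth = 0.491.
Weighting each age-specific rate by interval width and survival:
  15–19: 5 × 0.1433 × 0.9380 = 0.67208
  20–24: 5 × 0.3438 × 0.9296 = 1.59798
  25–29: 5 × 0.3419 × 0.9190 = 1.57103
  30–34: 5 × 0.1024 × 0.8995 = 0.46054
  35–39: 5 × 0.0126 × 0.8889 = 0.05600
  40–44: 5 × 0.0007 × 0.8841 = 0.00309
  45–49: 5 × 0.0000 × 0.8735 = 0.00000
Sum = 4.36072
NRR = 0.491 × 4.36072 = 2.14111
NRR > 1, so each generation more than replaces itself.

2.141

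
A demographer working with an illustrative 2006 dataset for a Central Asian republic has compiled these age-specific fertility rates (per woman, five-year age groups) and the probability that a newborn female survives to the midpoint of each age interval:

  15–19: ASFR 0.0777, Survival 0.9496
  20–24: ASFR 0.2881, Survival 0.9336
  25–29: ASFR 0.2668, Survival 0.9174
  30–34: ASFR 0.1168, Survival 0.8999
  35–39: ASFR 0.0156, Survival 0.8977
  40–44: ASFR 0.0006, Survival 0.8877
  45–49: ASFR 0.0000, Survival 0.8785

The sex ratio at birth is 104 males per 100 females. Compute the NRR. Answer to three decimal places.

1.733

Proportion female at birth = 100 / (100 + 104) = 0.49020.
Weighting each age-specific rate by interval width and survival:
  15–19: 5 × 0.0777 × 0.9496 = 0.36892
  20–24: 5 × 0.2881 × 0.9336 = 1.34485
  25–29: 5 × 0.2668 × 0.9174 = 1.22381
  30–34: 5 × 0.1168 × 0.8999 = 0.52554
  35–39: 5 × 0.0156 × 0.8977 = 0.07002
  40–44: 5 × 0.0006 × 0.8877 = 0.00266
  45–49: 5 × 0.0000 × 0.8785 = 0.00000
Sum = 3.53580
NRR = 0.49020 × 3.53580 = 1.73325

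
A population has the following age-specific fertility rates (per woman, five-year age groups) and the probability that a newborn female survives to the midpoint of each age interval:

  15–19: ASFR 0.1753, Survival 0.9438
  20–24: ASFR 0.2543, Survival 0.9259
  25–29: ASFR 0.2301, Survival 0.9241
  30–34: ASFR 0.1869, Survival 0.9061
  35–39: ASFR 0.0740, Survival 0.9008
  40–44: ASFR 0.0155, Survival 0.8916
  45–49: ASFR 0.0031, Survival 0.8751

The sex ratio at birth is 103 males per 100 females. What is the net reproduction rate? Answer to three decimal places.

2.133

Proportion female at birth = 100 / (100 + 103) = 0.49261.
Per-age-group product (5 × ASFR × survival probability):
  15–19: 5 × 0.1753 × 0.9438 = 0.82724
  20–24: 5 × 0.2543 × 0.9259 = 1.17728
  25–29: 5 × 0.2301 × 0.9241 = 1.06318
  30–34: 5 × 0.1869 × 0.9061 = 0.84675
  35–39: 5 × 0.0740 × 0.9008 = 0.33330
  40–44: 5 × 0.0155 × 0.8916 = 0.06910
  45–49: 5 × 0.0031 × 0.8751 = 0.01356
Sum = 4.33041
NRR = 0.49261 × 4.33041 = 2.13320
With NRR above 1 the population is above replacement fertility.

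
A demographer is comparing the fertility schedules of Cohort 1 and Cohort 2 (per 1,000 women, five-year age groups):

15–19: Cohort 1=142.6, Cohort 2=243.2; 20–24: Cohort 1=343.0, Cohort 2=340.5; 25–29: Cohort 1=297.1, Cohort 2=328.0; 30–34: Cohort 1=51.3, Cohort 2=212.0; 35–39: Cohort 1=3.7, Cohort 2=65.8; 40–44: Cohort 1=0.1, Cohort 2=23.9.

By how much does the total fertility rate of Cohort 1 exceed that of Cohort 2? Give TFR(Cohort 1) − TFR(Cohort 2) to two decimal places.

-1.88

Cohort 1:
  Sum of ASFRs = 142.6 + 343.0 + 297.1 + 51.3 + 3.7 + 0.1 = 837.8
  TFR = 5 × 837.8 / 1000 = 4.189
Cohort 2:
  Sum of ASFRs = 243.2 + 340.5 + 328.0 + 212.0 + 65.8 + 23.9 = 1213.4
  TFR = 5 × 1213.4 / 1000 = 6.067
Difference = 4.189 − 6.067 = -1.878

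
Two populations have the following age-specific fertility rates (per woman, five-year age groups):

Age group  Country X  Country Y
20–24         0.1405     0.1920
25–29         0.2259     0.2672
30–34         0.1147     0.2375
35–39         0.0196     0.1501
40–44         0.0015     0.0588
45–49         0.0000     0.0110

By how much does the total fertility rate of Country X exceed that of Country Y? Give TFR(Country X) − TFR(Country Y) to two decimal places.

Country X:
  Sum of ASFRs = 0.1405 + 0.2259 + 0.1147 + 0.0196 + 0.0015 + 0.0000 = 0.5022
  TFR = 5 × 0.5022 = 2.511
Country Y:
  Sum of ASFRs = 0.1920 + 0.2672 + 0.2375 + 0.1501 + 0.0588 + 0.0110 = 0.9166
  TFR = 5 × 0.9166 = 4.583
Difference = 2.511 − 4.583 = -2.072

-2.07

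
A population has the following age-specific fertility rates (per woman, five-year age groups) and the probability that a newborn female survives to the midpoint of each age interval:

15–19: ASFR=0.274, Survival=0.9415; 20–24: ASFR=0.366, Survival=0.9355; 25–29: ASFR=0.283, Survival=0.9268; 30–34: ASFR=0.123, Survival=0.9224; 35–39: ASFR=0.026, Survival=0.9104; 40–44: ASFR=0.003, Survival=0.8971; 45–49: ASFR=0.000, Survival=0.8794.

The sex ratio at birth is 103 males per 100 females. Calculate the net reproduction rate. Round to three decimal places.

Proportion female at birth = 100 / (100 + 103) = 0.49261.
Per-age-group product (5 × ASFR × survival probability):
  15–19: 5 × 0.274 × 0.9415 = 1.28986
  20–24: 5 × 0.366 × 0.9355 = 1.71197
  25–29: 5 × 0.283 × 0.9268 = 1.31142
  30–34: 5 × 0.123 × 0.9224 = 0.56728
  35–39: 5 × 0.026 × 0.9104 = 0.11835
  40–44: 5 × 0.003 × 0.8971 = 0.01346
  45–49: 5 × 0.000 × 0.8794 = 0.00000
Sum = 5.01234
NRR = 0.49261 × 5.01234 = 2.46913
An NRR exceeding 1 indicates intrinsic growth under these rates.

2.469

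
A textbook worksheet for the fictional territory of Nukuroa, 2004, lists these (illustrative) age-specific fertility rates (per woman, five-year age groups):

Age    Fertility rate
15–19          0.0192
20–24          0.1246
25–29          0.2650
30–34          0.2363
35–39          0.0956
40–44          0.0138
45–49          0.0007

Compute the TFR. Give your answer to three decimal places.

Sum of ASFRs = 0.0192 + 0.1246 + 0.2650 + 0.2363 + 0.0956 + 0.0138 + 0.0007 = 0.7552
TFR = 5 × 0.7552 = 3.776

3.776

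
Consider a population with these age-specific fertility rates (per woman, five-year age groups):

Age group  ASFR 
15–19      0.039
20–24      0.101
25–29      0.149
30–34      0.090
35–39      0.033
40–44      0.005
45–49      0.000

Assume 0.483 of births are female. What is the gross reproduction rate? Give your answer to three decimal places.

1.007

Proportion female at birth = 0.483.
Sum of ASFRs = 0.039 + 0.101 + 0.149 + 0.090 + 0.033 + 0.005 + 0.000 = 0.417
TFR = 5 × 0.417 = 2.085
GRR = 0.483 × 2.085 = 1.00706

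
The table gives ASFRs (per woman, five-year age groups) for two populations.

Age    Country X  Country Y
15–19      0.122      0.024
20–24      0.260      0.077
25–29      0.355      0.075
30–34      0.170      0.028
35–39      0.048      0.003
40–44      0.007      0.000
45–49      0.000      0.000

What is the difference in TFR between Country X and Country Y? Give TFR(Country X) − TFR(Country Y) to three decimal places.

3.775

Country X:
  Sum of ASFRs = 0.122 + 0.260 + 0.355 + 0.170 + 0.048 + 0.007 + 0.000 = 0.962
  TFR = 5 × 0.962 = 4.81
Country Y:
  Sum of ASFRs = 0.024 + 0.077 + 0.075 + 0.028 + 0.003 + 0.000 + 0.000 = 0.207
  TFR = 5 × 0.207 = 1.035
Difference = 4.81 − 1.035 = 3.775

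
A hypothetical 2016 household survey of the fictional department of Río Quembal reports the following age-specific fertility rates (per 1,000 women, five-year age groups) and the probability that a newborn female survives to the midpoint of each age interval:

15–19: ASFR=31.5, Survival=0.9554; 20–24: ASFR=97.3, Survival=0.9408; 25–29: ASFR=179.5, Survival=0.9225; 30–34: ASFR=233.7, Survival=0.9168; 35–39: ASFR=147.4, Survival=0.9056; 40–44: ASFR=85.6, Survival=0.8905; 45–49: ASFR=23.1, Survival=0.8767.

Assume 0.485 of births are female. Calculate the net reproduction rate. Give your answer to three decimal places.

1.774

Proportion female at birth = 0.485.
Weighting each age-specific rate by interval width and survival:
  15–19: 5 × 31.5/1000 × 0.9554 = 0.15048
  20–24: 5 × 97.3/1000 × 0.9408 = 0.45770
  25–29: 5 × 179.5/1000 × 0.9225 = 0.82794
  30–34: 5 × 233.7/1000 × 0.9168 = 1.07128
  35–39: 5 × 147.4/1000 × 0.9056 = 0.66743
  40–44: 5 × 85.6/1000 × 0.8905 = 0.38113
  45–49: 5 × 23.1/1000 × 0.8767 = 0.10126
Sum = 3.65722
NRR = 0.485 × 3.65722 = 1.77375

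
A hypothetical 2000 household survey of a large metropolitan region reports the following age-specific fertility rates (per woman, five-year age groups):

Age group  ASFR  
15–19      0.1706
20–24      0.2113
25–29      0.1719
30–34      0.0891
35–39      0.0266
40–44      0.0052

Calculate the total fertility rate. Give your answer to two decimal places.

Sum of ASFRs = 0.1706 + 0.2113 + 0.1719 + 0.0891 + 0.0266 + 0.0052 = 0.6747
TFR = 5 × 0.6747 = 3.3735

3.37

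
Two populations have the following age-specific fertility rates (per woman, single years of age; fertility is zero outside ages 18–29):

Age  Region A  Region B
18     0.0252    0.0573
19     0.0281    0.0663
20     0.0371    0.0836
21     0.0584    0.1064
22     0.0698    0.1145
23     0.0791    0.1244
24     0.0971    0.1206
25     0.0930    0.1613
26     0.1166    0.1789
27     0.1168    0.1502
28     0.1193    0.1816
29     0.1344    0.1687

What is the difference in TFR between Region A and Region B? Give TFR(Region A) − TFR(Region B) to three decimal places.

-0.539

Region A:
  Sum of ASFRs = 0.0252 + 0.0281 + 0.0371 + 0.0584 + 0.0698 + 0.0791 + 0.0971 + 0.0930 + 0.1166 + 0.1168 + 0.1193 + 0.1344 = 0.9749
  TFR = 0.9749
Region B:
  Sum of ASFRs = 0.0573 + 0.0663 + 0.0836 + 0.1064 + 0.1145 + 0.1244 + 0.1206 + 0.1613 + 0.1789 + 0.1502 + 0.1816 + 0.1687 = 1.5138
  TFR = 1.5138
Difference = 0.9749 − 1.5138 = -0.5389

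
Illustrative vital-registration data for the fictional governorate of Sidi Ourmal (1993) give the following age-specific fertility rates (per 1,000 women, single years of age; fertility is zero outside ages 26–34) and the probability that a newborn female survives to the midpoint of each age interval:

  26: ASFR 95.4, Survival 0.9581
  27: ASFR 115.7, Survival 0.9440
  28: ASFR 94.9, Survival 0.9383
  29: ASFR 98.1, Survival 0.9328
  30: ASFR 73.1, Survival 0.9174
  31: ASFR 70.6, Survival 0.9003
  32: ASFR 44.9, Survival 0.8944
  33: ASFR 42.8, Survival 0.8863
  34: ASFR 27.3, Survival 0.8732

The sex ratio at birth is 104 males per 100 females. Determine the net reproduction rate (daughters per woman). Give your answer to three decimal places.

0.301

Proportion female at birth = 100 / (100 + 104) = 0.49020.
Survival-weighted fertility by age (1·fₓ·Sₓ):
  26: 1 × 95.4/1000 × 0.9581 = 0.09140
  27: 1 × 115.7/1000 × 0.9440 = 0.10922
  28: 1 × 94.9/1000 × 0.9383 = 0.08904
  29: 1 × 98.1/1000 × 0.9328 = 0.09151
  30: 1 × 73.1/1000 × 0.9174 = 0.06706
  31: 1 × 70.6/1000 × 0.9003 = 0.06356
  32: 1 × 44.9/1000 × 0.8944 = 0.04016
  33: 1 × 42.8/1000 × 0.8863 = 0.03793
  34: 1 × 27.3/1000 × 0.8732 = 0.02384
Sum = 0.61372
NRR = 0.49020 × 0.61372 = 0.30085
NRR < 1, so the cohort does not fully replace itself.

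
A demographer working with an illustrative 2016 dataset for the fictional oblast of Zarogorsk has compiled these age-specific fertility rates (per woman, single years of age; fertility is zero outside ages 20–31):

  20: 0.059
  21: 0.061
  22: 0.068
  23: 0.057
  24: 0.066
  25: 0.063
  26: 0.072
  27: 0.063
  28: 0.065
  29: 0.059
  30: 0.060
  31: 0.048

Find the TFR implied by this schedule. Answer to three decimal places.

0.741

Sum of ASFRs = 0.059 + 0.061 + 0.068 + 0.057 + 0.066 + 0.063 + 0.072 + 0.063 + 0.065 + 0.059 + 0.060 + 0.048 = 0.741
TFR = 0.741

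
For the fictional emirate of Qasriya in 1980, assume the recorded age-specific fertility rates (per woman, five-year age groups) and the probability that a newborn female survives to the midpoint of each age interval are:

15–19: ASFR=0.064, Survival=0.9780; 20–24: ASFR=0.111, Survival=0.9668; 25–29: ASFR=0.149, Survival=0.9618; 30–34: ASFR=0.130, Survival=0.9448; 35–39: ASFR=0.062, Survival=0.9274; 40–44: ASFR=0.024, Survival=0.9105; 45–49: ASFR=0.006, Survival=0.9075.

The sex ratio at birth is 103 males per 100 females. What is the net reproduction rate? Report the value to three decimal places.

Proportion female at birth = 100 / (100 + 103) = 0.49261.
Survival-weighted fertility by age (5·fₓ·Sₓ):
  15–19: 5 × 0.064 × 0.9780 = 0.31296
  20–24: 5 × 0.111 × 0.9668 = 0.53657
  25–29: 5 × 0.149 × 0.9618 = 0.71654
  30–34: 5 × 0.130 × 0.9448 = 0.61412
  35–39: 5 × 0.062 × 0.9274 = 0.28749
  40–44: 5 × 0.024 × 0.9105 = 0.10926
  45–49: 5 × 0.006 × 0.9075 = 0.02723
Sum = 2.60417
NRR = 0.49261 × 2.60417 = 1.28284
NRR > 1, so each generation more than replaces itself.

1.283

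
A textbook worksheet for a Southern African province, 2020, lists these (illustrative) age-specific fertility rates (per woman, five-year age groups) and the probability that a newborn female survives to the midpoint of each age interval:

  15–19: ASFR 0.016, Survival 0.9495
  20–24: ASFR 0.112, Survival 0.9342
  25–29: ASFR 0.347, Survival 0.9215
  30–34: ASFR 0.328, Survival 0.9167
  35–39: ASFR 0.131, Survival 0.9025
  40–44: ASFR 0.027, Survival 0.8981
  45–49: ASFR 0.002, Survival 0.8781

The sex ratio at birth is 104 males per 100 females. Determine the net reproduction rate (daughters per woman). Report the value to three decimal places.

Proportion female at birth = 100 / (100 + 104) = 0.49020.
Per-age-group product (5 × ASFR × survival probability):
  15–19: 5 × 0.016 × 0.9495 = 0.07596
  20–24: 5 × 0.112 × 0.9342 = 0.52315
  25–29: 5 × 0.347 × 0.9215 = 1.59880
  30–34: 5 × 0.328 × 0.9167 = 1.50339
  35–39: 5 × 0.131 × 0.9025 = 0.59114
  40–44: 5 × 0.027 × 0.8981 = 0.12124
  45–49: 5 × 0.002 × 0.8781 = 0.00878
Sum = 4.42246
NRR = 0.49020 × 4.42246 = 2.16789
An NRR exceeding 1 indicates intrinsic growth under these rates.

2.168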